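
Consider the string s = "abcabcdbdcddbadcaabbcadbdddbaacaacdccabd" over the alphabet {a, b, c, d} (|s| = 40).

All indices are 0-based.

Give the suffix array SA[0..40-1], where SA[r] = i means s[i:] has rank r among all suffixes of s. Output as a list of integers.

[16, 28, 31, 17, 0, 3, 37, 29, 32, 21, 13, 27, 12, 18, 1, 19, 4, 38, 7, 23, 15, 30, 2, 36, 20, 35, 5, 33, 9, 39, 26, 11, 6, 22, 14, 34, 8, 25, 10, 24]

sorted suffixes:
  #0 SA[0]=16  'aabbcadbdddbaacaacdccabd'
  #1 SA[1]=28  'aacaacdccabd'
  #2 SA[2]=31  'aacdccabd'
  #3 SA[3]=17  'abbcadbdddbaacaacdccabd'
  #4 SA[4]=0  'abcabcdbdcddbadcaabbcadbdddbaacaacdccabd'
  #5 SA[5]=3  'abcdbdcddbadcaabbcadbdddbaacaacdccabd'
  #6 SA[6]=37  'abd'
  #7 SA[7]=29  'acaacdccabd'
  #8 SA[8]=32  'acdccabd'
  #9 SA[9]=21  'adbdddbaacaacdccabd'
  #10 SA[10]=13  'adcaabbcadbdddbaacaacdccabd'
  #11 SA[11]=27  'baacaacdccabd'
  #12 SA[12]=12  'badcaabbcadbdddbaacaacdccabd'
  #13 SA[13]=18  'bbcadbdddbaacaacdccabd'
  #14 SA[14]=1  'bcabcdbdcddbadcaabbcadbdddbaacaacdccabd'
  #15 SA[15]=19  'bcadbdddbaacaacdccabd'
  #16 SA[16]=4  'bcdbdcddbadcaabbcadbdddbaacaacdccabd'
  #17 SA[17]=38  'bd'
  #18 SA[18]=7  'bdcddbadcaabbcadbdddbaacaacdccabd'
  #19 SA[19]=23  'bdddbaacaacdccabd'
  #20 SA[20]=15  'caabbcadbdddbaacaacdccabd'
  #21 SA[21]=30  'caacdccabd'
  #22 SA[22]=2  'cabcdbdcddbadcaabbcadbdddbaacaacdccabd'
  #23 SA[23]=36  'cabd'
  #24 SA[24]=20  'cadbdddbaacaacdccabd'
  #25 SA[25]=35  'ccabd'
  #26 SA[26]=5  'cdbdcddbadcaabbcadbdddbaacaacdccabd'
  #27 SA[27]=33  'cdccabd'
  #28 SA[28]=9  'cddbadcaabbcadbdddbaacaacdccabd'
  #29 SA[29]=39  'd'
  #30 SA[30]=26  'dbaacaacdccabd'
  #31 SA[31]=11  'dbadcaabbcadbdddbaacaacdccabd'
  #32 SA[32]=6  'dbdcddbadcaabbcadbdddbaacaacdccabd'
  #33 SA[33]=22  'dbdddbaacaacdccabd'
  #34 SA[34]=14  'dcaabbcadbdddbaacaacdccabd'
  #35 SA[35]=34  'dccabd'
  #36 SA[36]=8  'dcddbadcaabbcadbdddbaacaacdccabd'
  #37 SA[37]=25  'ddbaacaacdccabd'
  #38 SA[38]=10  'ddbadcaabbcadbdddbaacaacdccabd'
  #39 SA[39]=24  'dddbaacaacdccabd'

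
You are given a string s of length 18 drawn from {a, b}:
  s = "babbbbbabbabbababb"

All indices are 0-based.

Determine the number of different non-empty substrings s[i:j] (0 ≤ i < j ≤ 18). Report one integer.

117

rank→(start, suffix):
  0 → (13, 'ababb')
  1 → (15, 'abb')
  2 → (10, 'abbababb')
  3 → (7, 'abbabbababb')
  4 → (1, 'abbbbbabbabbababb')
  5 → (17, 'b')
  6 → (12, 'bababb')
  7 → (14, 'babb')
  8 → (9, 'babbababb')
  9 → (6, 'babbabbababb')
  10 → (0, 'babbbbbabbabbababb')
  11 → (16, 'bb')
  12 → (11, 'bbababb')
  13 → (8, 'bbabbababb')
  14 → (5, 'bbabbabbababb')
  15 → (4, 'bbbabbabbababb')
  16 → (3, 'bbbbabbabbababb')
  17 → (2, 'bbbbbabbabbababb')

SA = [13, 15, 10, 7, 1, 17, 12, 14, 9, 6, 0, 16, 11, 8, 5, 4, 3, 2]
[i] adj suffixes → lcp
  [1] 13/15 → 2 ('ab')
  [2] 15/10 → 3 ('abb')
  [3] 10/7 → 5 ('abbab')
  [4] 7/1 → 3 ('abb')
  [5] 1/17 → 0 ('')
  [6] 17/12 → 1 ('b')
  [7] 12/14 → 3 ('bab')
  [8] 14/9 → 4 ('babb')
  [9] 9/6 → 6 ('babbab')
  [10] 6/0 → 4 ('babb')
  [11] 0/16 → 1 ('b')
  [12] 16/11 → 2 ('bb')
  [13] 11/8 → 4 ('bbab')
  [14] 8/5 → 7 ('bbabbab')
  [15] 5/4 → 2 ('bb')
  [16] 4/3 → 3 ('bbb')
  [17] 3/2 → 4 ('bbbb')

n(n+1)/2 = 18·19/2 = 171
Σ LCP = 0 + 2 + 3 + 5 + 3 + 0 + 1 + 3 + 4 + 6 + 4 + 1 + 2 + 4 + 7 + 2 + 3 + 4 = 54
distinct = 171 − 54 = 117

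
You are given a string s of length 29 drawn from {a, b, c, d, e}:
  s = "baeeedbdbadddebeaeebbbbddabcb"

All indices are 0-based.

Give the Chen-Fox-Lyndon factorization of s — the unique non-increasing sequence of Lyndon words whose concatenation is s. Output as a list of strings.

["b", "aeeedbdb", "adddebeaeebbbbdd", "abcb"]

emit factor 1: 'b' (i=0, period=1)
emit factor 2: 'aeeedbdb' (i=1, period=8)
emit factor 3: 'adddebeaeebbbbdd' (i=9, period=16)
emit factor 4: 'abcb' (i=25, period=4)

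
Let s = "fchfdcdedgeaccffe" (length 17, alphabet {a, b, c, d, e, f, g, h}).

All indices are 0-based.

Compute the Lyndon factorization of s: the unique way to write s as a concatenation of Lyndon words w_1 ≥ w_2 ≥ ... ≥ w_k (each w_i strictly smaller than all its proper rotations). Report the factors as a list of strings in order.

["f", "chfd", "cdedge", "accffe"]

emit factor 1: 'f' (i=0, period=1)
emit factor 2: 'chfd' (i=1, period=4)
emit factor 3: 'cdedge' (i=5, period=6)
emit factor 4: 'accffe' (i=11, period=6)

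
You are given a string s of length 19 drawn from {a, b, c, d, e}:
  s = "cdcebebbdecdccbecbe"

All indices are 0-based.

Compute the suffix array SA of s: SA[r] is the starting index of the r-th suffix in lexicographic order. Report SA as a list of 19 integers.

[6, 7, 17, 4, 14, 16, 13, 12, 10, 0, 2, 11, 1, 8, 18, 5, 3, 15, 9]

rank | idx | suffix
   0 |   6 | bbdecdccbecbe
   1 |   7 | bdecdccbecbe
   2 |  17 | be
   3 |   4 | bebbdecdccbecbe
   4 |  14 | becbe
   5 |  16 | cbe
   6 |  13 | cbecbe
   7 |  12 | ccbecbe
   8 |  10 | cdccbecbe
   9 |   0 | cdcebebbdecdccbecbe
  10 |   2 | cebebbdecdccbecbe
  11 |  11 | dccbecbe
  12 |   1 | dcebebbdecdccbecbe
  13 |   8 | decdccbecbe
  14 |  18 | e
  15 |   5 | ebbdecdccbecbe
  16 |   3 | ebebbdecdccbecbe
  17 |  15 | ecbe
  18 |   9 | ecdccbecbe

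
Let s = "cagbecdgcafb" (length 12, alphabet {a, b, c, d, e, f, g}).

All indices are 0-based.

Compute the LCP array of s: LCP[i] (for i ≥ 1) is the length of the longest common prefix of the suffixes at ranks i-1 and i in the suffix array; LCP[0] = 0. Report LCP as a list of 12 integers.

rank→(start, suffix):
  0 → (9, 'afb')
  1 → (1, 'agbecdgcafb')
  2 → (11, 'b')
  3 → (3, 'becdgcafb')
  4 → (8, 'cafb')
  5 → (0, 'cagbecdgcafb')
  6 → (5, 'cdgcafb')
  7 → (6, 'dgcafb')
  8 → (4, 'ecdgcafb')
  9 → (10, 'fb')
  10 → (2, 'gbecdgcafb')
  11 → (7, 'gcafb')

SA = [9, 1, 11, 3, 8, 0, 5, 6, 4, 10, 2, 7]
i: (SA[i-1],SA[i]) lcp shared
  1: (9,1) 1 'a'
  2: (1,11) 0 ''
  3: (11,3) 1 'b'
  4: (3,8) 0 ''
  5: (8,0) 2 'ca'
  6: (0,5) 1 'c'
  7: (5,6) 0 ''
  8: (6,4) 0 ''
  9: (4,10) 0 ''
  10: (10,2) 0 ''
  11: (2,7) 1 'g'

[0, 1, 0, 1, 0, 2, 1, 0, 0, 0, 0, 1]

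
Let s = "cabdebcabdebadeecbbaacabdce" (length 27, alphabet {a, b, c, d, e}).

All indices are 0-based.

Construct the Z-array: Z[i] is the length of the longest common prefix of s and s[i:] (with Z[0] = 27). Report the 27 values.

[27, 0, 0, 0, 0, 0, 6, 0, 0, 0, 0, 0, 0, 0, 0, 0, 1, 0, 0, 0, 0, 4, 0, 0, 0, 1, 0]

Z[0]=27
i=1: outside box; Z[1]=0
i=2: outside box; Z[2]=0
i=3: outside box; Z[3]=0
i=4: outside box; Z[4]=0
i=5: outside box; Z[5]=0
i=6: outside box; Z[6]=6 grow→box=[6,12)
i=7: min(r-i=5, Z[1]=0)=0; Z[7]=0
i=8: min(r-i=4, Z[2]=0)=0; Z[8]=0
i=9: min(r-i=3, Z[3]=0)=0; Z[9]=0
i=10: min(r-i=2, Z[4]=0)=0; Z[10]=0
i=11: min(r-i=1, Z[5]=0)=0; Z[11]=0
i=12: outside box; Z[12]=0
i=13: outside box; Z[13]=0
i=14: outside box; Z[14]=0
i=15: outside box; Z[15]=0
i=16: outside box; Z[16]=1 grow→box=[16,17)
i=17: outside box; Z[17]=0
i=18: outside box; Z[18]=0
i=19: outside box; Z[19]=0
i=20: outside box; Z[20]=0
i=21: outside box; Z[21]=4 grow→box=[21,25)
i=22: min(r-i=3, Z[1]=0)=0; Z[22]=0
i=23: min(r-i=2, Z[2]=0)=0; Z[23]=0
i=24: min(r-i=1, Z[3]=0)=0; Z[24]=0
i=25: outside box; Z[25]=1 grow→box=[25,26)
i=26: outside box; Z[26]=0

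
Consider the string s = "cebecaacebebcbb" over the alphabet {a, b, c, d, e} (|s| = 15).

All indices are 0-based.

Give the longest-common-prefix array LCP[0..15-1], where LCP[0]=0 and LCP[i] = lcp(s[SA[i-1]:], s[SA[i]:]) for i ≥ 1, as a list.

[0, 1, 0, 1, 1, 1, 2, 0, 1, 1, 4, 0, 2, 3, 1]

rank→(start, suffix):
  0 → (5, 'aacebebcbb')
  1 → (6, 'acebebcbb')
  2 → (14, 'b')
  3 → (13, 'bb')
  4 → (11, 'bcbb')
  5 → (9, 'bebcbb')
  6 → (2, 'becaacebebcbb')
  7 → (4, 'caacebebcbb')
  8 → (12, 'cbb')
  9 → (7, 'cebebcbb')
  10 → (0, 'cebecaacebebcbb')
  11 → (10, 'ebcbb')
  12 → (8, 'ebebcbb')
  13 → (1, 'ebecaacebebcbb')
  14 → (3, 'ecaacebebcbb')

SA = [5, 6, 14, 13, 11, 9, 2, 4, 12, 7, 0, 10, 8, 1, 3]
rank  pair      lcp
   1  s[5:],s[6:]  1  'a'
   2  s[6:],s[14:]  0  ''
   3  s[14:],s[13:]  1  'b'
   4  s[13:],s[11:]  1  'b'
   5  s[11:],s[9:]  1  'b'
   6  s[9:],s[2:]  2  'be'
   7  s[2:],s[4:]  0  ''
   8  s[4:],s[12:]  1  'c'
   9  s[12:],s[7:]  1  'c'
  10  s[7:],s[0:]  4  'cebe'
  11  s[0:],s[10:]  0  ''
  12  s[10:],s[8:]  2  'eb'
  13  s[8:],s[1:]  3  'ebe'
  14  s[1:],s[3:]  1  'e'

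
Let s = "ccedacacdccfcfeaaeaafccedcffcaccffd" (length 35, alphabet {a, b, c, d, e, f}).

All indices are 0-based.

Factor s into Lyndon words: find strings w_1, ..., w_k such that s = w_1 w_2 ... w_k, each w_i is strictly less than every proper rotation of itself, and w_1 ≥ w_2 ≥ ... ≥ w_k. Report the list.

["cced", "acacdccfcfe", "aaeaafccedcffcaccffd"]

emit factor 1: 'cced' (i=0, period=4)
emit factor 2: 'acacdccfcfe' (i=4, period=11)
emit factor 3: 'aaeaafccedcffcaccffd' (i=15, period=20)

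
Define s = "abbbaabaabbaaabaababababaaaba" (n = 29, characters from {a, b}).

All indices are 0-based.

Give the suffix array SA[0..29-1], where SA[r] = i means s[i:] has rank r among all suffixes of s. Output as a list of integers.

[28, 24, 11, 25, 12, 4, 15, 7, 26, 22, 13, 5, 20, 18, 16, 8, 0, 27, 23, 10, 3, 14, 6, 21, 19, 17, 9, 2, 1]

rank→(start, suffix):
  0 → (28, 'a')
  1 → (24, 'aaaba')
  2 → (11, 'aaabaababababaaaba')
  3 → (25, 'aaba')
  4 → (12, 'aabaababababaaaba')
  5 → (4, 'aabaabbaaabaababababaaaba')
  6 → (15, 'aababababaaaba')
  7 → (7, 'aabbaaabaababababaaaba')
  8 → (26, 'aba')
  9 → (22, 'abaaaba')
  10 → (13, 'abaababababaaaba')
  11 → (5, 'abaabbaaabaababababaaaba')
  12 → (20, 'ababaaaba')
  13 → (18, 'abababaaaba')
  14 → (16, 'ababababaaaba')
  15 → (8, 'abbaaabaababababaaaba')
  16 → (0, 'abbbaabaabbaaabaababababaaaba')
  17 → (27, 'ba')
  18 → (23, 'baaaba')
  19 → (10, 'baaabaababababaaaba')
  20 → (3, 'baabaabbaaabaababababaaaba')
  21 → (14, 'baababababaaaba')
  22 → (6, 'baabbaaabaababababaaaba')
  23 → (21, 'babaaaba')
  24 → (19, 'bababaaaba')
  25 → (17, 'babababaaaba')
  26 → (9, 'bbaaabaababababaaaba')
  27 → (2, 'bbaabaabbaaabaababababaaaba')
  28 → (1, 'bbbaabaabbaaabaababababaaaba')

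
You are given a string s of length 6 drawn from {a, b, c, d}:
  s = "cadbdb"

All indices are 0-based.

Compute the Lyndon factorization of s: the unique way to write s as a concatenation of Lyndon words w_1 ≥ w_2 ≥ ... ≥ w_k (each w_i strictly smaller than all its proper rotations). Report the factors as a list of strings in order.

emit factor 1: 'c' (i=0, period=1)
emit factor 2: 'adbdb' (i=1, period=5)

["c", "adbdb"]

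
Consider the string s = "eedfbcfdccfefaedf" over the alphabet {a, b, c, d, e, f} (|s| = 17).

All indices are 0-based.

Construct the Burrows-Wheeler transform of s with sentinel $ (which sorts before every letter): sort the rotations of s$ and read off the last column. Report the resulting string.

rank  rotation            last
    0  $eedfbcfdccfefaedf  f
    1  aedf$eedfbcfdccfef  f
    2  bcfdccfefaedf$eedf  f
    3  ccfefaedf$eedfbcfd  d
    4  cfdccfefaedf$eedfb  b
    5  cfefaedf$eedfbcfdc  c
    6  dccfefaedf$eedfbcf  f
    7  df$eedfbcfdccfefae  e
    8  dfbcfdccfefaedf$ee  e
    9  edf$eedfbcfdccfefa  a
   10  edfbcfdccfefaedf$e  e
   11  eedfbcfdccfefaedf$  $
   12  efaedf$eedfbcfdccf  f
   13  f$eedfbcfdccfefaed  d
   14  faedf$eedfbcfdccfe  e
   15  fbcfdccfefaedf$eed  d
   16  fdccfefaedf$eedfbc  c
   17  fefaedf$eedfbcfdcc  c

fffdbcfeeae$fdedcc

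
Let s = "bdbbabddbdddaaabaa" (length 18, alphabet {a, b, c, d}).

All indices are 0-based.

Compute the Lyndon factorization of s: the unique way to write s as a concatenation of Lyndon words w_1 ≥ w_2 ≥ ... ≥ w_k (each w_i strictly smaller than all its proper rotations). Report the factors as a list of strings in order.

emit factor 1: 'bd' (i=0, period=2)
emit factor 2: 'b' (i=2, period=1)
emit factor 3: 'b' (i=3, period=1)
emit factor 4: 'abddbddd' (i=4, period=8)
emit factor 5: 'aaab' (i=12, period=4)
emit factor 6: 'a' (i=16, period=1)
emit factor 7: 'a' (i=17, period=1)

["bd", "b", "b", "abddbddd", "aaab", "a", "a"]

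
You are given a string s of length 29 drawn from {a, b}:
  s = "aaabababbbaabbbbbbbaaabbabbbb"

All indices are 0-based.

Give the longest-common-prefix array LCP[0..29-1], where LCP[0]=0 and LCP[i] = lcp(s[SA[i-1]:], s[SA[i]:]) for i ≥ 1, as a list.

rank | idx | suffix
   0 |   0 | aaabababbbaabbbbbbbaaabbabbbb
   1 |  19 | aaabbabbbb
   2 |   1 | aabababbbaabbbbbbbaaabbabbbb
   3 |  20 | aabbabbbb
   4 |  10 | aabbbbbbbaaabbabbbb
   5 |   2 | abababbbaabbbbbbbaaabbabbbb
   6 |   4 | ababbbaabbbbbbbaaabbabbbb
   7 |  21 | abbabbbb
   8 |   6 | abbbaabbbbbbbaaabbabbbb
   9 |  24 | abbbb
  10 |  11 | abbbbbbbaaabbabbbb
  11 |  28 | b
  12 |  18 | baaabbabbbb
  13 |   9 | baabbbbbbbaaabbabbbb
  14 |   3 | bababbbaabbbbbbbaaabbabbbb
  15 |   5 | babbbaabbbbbbbaaabbabbbb
  16 |  23 | babbbb
  17 |  27 | bb
  18 |  17 | bbaaabbabbbb
  19 |   8 | bbaabbbbbbbaaabbabbbb
  20 |  22 | bbabbbb
  21 |  26 | bbb
  22 |  16 | bbbaaabbabbbb
  23 |   7 | bbbaabbbbbbbaaabbabbbb
  24 |  25 | bbbb
  25 |  15 | bbbbaaabbabbbb
  26 |  14 | bbbbbaaabbabbbb
  27 |  13 | bbbbbbaaabbabbbb
  28 |  12 | bbbbbbbaaabbabbbb

SA = [0, 19, 1, 20, 10, 2, 4, 21, 6, 24, 11, 28, 18, 9, 3, 5, 23, 27, 17, 8, 22, 26, 16, 7, 25, 15, 14, 13, 12]
[i] adj suffixes → lcp
  [1] 0/19 → 4 ('aaab')
  [2] 19/1 → 2 ('aa')
  [3] 1/20 → 3 ('aab')
  [4] 20/10 → 4 ('aabb')
  [5] 10/2 → 1 ('a')
  [6] 2/4 → 4 ('abab')
  [7] 4/21 → 2 ('ab')
  [8] 21/6 → 3 ('abb')
  [9] 6/24 → 4 ('abbb')
  [10] 24/11 → 5 ('abbbb')
  [11] 11/28 → 0 ('')
  [12] 28/18 → 1 ('b')
  [13] 18/9 → 3 ('baa')
  [14] 9/3 → 2 ('ba')
  [15] 3/5 → 3 ('bab')
  [16] 5/23 → 5 ('babbb')
  [17] 23/27 → 1 ('b')
  [18] 27/17 → 2 ('bb')
  [19] 17/8 → 4 ('bbaa')
  [20] 8/22 → 3 ('bba')
  [21] 22/26 → 2 ('bb')
  [22] 26/16 → 3 ('bbb')
  [23] 16/7 → 5 ('bbbaa')
  [24] 7/25 → 3 ('bbb')
  [25] 25/15 → 4 ('bbbb')
  [26] 15/14 → 4 ('bbbb')
  [27] 14/13 → 5 ('bbbbb')
  [28] 13/12 → 6 ('bbbbbb')

[0, 4, 2, 3, 4, 1, 4, 2, 3, 4, 5, 0, 1, 3, 2, 3, 5, 1, 2, 4, 3, 2, 3, 5, 3, 4, 4, 5, 6]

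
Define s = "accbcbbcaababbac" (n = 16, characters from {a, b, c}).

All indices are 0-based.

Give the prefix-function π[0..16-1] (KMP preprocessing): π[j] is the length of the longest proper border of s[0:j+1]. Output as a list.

π[0] = 0
j=1 s[j]='c': π[1]=0 (border '')
j=2 s[j]='c': π[2]=0 (border '')
j=3 s[j]='b': π[3]=0 (border '')
j=4 s[j]='c': π[4]=0 (border '')
j=5 s[j]='b': π[5]=0 (border '')
j=6 s[j]='b': π[6]=0 (border '')
j=7 s[j]='c': π[7]=0 (border '')
j=8 s[j]='a': π[8]=1 (border 'a')
j=9 s[j]='a': k: 1→0; π[9]=1 (border 'a')
j=10 s[j]='b': k: 1→0; π[10]=0 (border '')
j=11 s[j]='a': π[11]=1 (border 'a')
j=12 s[j]='b': k: 1→0; π[12]=0 (border '')
j=13 s[j]='b': π[13]=0 (border '')
j=14 s[j]='a': π[14]=1 (border 'a')
j=15 s[j]='c': π[15]=2 (border 'ac')

[0, 0, 0, 0, 0, 0, 0, 0, 1, 1, 0, 1, 0, 0, 1, 2]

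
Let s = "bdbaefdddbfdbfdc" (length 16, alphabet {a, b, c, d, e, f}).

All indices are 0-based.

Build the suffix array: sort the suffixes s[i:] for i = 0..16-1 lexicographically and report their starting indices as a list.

[3, 2, 0, 9, 12, 15, 1, 8, 11, 14, 7, 6, 4, 10, 13, 5]

rank→(start, suffix):
  0 → (3, 'aefdddbfdbfdc')
  1 → (2, 'baefdddbfdbfdc')
  2 → (0, 'bdbaefdddbfdbfdc')
  3 → (9, 'bfdbfdc')
  4 → (12, 'bfdc')
  5 → (15, 'c')
  6 → (1, 'dbaefdddbfdbfdc')
  7 → (8, 'dbfdbfdc')
  8 → (11, 'dbfdc')
  9 → (14, 'dc')
  10 → (7, 'ddbfdbfdc')
  11 → (6, 'dddbfdbfdc')
  12 → (4, 'efdddbfdbfdc')
  13 → (10, 'fdbfdc')
  14 → (13, 'fdc')
  15 → (5, 'fdddbfdbfdc')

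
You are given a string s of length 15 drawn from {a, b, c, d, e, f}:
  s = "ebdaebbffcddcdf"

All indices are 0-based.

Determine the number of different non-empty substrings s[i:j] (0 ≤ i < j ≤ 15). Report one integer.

109

sorted suffixes:
  #0 SA[0]=3  'aebbffcddcdf'
  #1 SA[1]=5  'bbffcddcdf'
  #2 SA[2]=1  'bdaebbffcddcdf'
  #3 SA[3]=6  'bffcddcdf'
  #4 SA[4]=9  'cddcdf'
  #5 SA[5]=12  'cdf'
  #6 SA[6]=2  'daebbffcddcdf'
  #7 SA[7]=11  'dcdf'
  #8 SA[8]=10  'ddcdf'
  #9 SA[9]=13  'df'
  #10 SA[10]=4  'ebbffcddcdf'
  #11 SA[11]=0  'ebdaebbffcddcdf'
  #12 SA[12]=14  'f'
  #13 SA[13]=8  'fcddcdf'
  #14 SA[14]=7  'ffcddcdf'

SA = [3, 5, 1, 6, 9, 12, 2, 11, 10, 13, 4, 0, 14, 8, 7]
rank  pair      lcp
   1  s[3:],s[5:]  0  ''
   2  s[5:],s[1:]  1  'b'
   3  s[1:],s[6:]  1  'b'
   4  s[6:],s[9:]  0  ''
   5  s[9:],s[12:]  2  'cd'
   6  s[12:],s[2:]  0  ''
   7  s[2:],s[11:]  1  'd'
   8  s[11:],s[10:]  1  'd'
   9  s[10:],s[13:]  1  'd'
  10  s[13:],s[4:]  0  ''
  11  s[4:],s[0:]  2  'eb'
  12  s[0:],s[14:]  0  ''
  13  s[14:],s[8:]  1  'f'
  14  s[8:],s[7:]  1  'f'

n(n+1)/2 = 15·16/2 = 120
Σ LCP = 0 + 0 + 1 + 1 + 0 + 2 + 0 + 1 + 1 + 1 + 0 + 2 + 0 + 1 + 1 = 11
distinct = 120 − 11 = 109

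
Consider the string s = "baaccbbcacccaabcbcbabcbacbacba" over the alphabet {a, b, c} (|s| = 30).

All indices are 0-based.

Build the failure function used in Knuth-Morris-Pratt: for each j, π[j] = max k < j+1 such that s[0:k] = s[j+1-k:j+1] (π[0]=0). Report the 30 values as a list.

π[0] = 0
j=1 s[j]='a': π[1]=0 (border '')
j=2 s[j]='a': π[2]=0 (border '')
j=3 s[j]='c': π[3]=0 (border '')
j=4 s[j]='c': π[4]=0 (border '')
j=5 s[j]='b': π[5]=1 (border 'b')
j=6 s[j]='b': k: 1→0; π[6]=1 (border 'b')
j=7 s[j]='c': k: 1→0; π[7]=0 (border '')
j=8 s[j]='a': π[8]=0 (border '')
j=9 s[j]='c': π[9]=0 (border '')
j=10 s[j]='c': π[10]=0 (border '')
j=11 s[j]='c': π[11]=0 (border '')
j=12 s[j]='a': π[12]=0 (border '')
j=13 s[j]='a': π[13]=0 (border '')
j=14 s[j]='b': π[14]=1 (border 'b')
j=15 s[j]='c': k: 1→0; π[15]=0 (border '')
j=16 s[j]='b': π[16]=1 (border 'b')
j=17 s[j]='c': k: 1→0; π[17]=0 (border '')
j=18 s[j]='b': π[18]=1 (border 'b')
j=19 s[j]='a': π[19]=2 (border 'ba')
j=20 s[j]='b': k: 2→0; π[20]=1 (border 'b')
j=21 s[j]='c': k: 1→0; π[21]=0 (border '')
j=22 s[j]='b': π[22]=1 (border 'b')
j=23 s[j]='a': π[23]=2 (border 'ba')
j=24 s[j]='c': k: 2→0; π[24]=0 (border '')
j=25 s[j]='b': π[25]=1 (border 'b')
j=26 s[j]='a': π[26]=2 (border 'ba')
j=27 s[j]='c': k: 2→0; π[27]=0 (border '')
j=28 s[j]='b': π[28]=1 (border 'b')
j=29 s[j]='a': π[29]=2 (border 'ba')

[0, 0, 0, 0, 0, 1, 1, 0, 0, 0, 0, 0, 0, 0, 1, 0, 1, 0, 1, 2, 1, 0, 1, 2, 0, 1, 2, 0, 1, 2]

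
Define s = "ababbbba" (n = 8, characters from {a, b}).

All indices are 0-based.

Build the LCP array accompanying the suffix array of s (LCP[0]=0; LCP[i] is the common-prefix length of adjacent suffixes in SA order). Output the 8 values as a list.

[0, 1, 2, 0, 2, 1, 2, 3]

rank | idx | suffix
   0 |   7 | a
   1 |   0 | ababbbba
   2 |   2 | abbbba
   3 |   6 | ba
   4 |   1 | babbbba
   5 |   5 | bba
   6 |   4 | bbba
   7 |   3 | bbbba

SA = [7, 0, 2, 6, 1, 5, 4, 3]
i: (SA[i-1],SA[i]) lcp shared
  1: (7,0) 1 'a'
  2: (0,2) 2 'ab'
  3: (2,6) 0 ''
  4: (6,1) 2 'ba'
  5: (1,5) 1 'b'
  6: (5,4) 2 'bb'
  7: (4,3) 3 'bbb'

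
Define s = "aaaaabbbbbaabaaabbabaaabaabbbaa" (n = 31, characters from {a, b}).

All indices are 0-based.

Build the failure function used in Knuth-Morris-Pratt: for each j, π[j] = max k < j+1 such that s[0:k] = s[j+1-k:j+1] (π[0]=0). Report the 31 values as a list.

π[0] = 0
j=1 s[j]='a': π[1]=1 (border 'a')
j=2 s[j]='a': π[2]=2 (border 'aa')
j=3 s[j]='a': π[3]=3 (border 'aaa')
j=4 s[j]='a': π[4]=4 (border 'aaaa')
j=5 s[j]='b': k: 4→3→2→1→0; π[5]=0 (border '')
j=6 s[j]='b': π[6]=0 (border '')
j=7 s[j]='b': π[7]=0 (border '')
j=8 s[j]='b': π[8]=0 (border '')
j=9 s[j]='b': π[9]=0 (border '')
j=10 s[j]='a': π[10]=1 (border 'a')
j=11 s[j]='a': π[11]=2 (border 'aa')
j=12 s[j]='b': k: 2→1→0; π[12]=0 (border '')
j=13 s[j]='a': π[13]=1 (border 'a')
j=14 s[j]='a': π[14]=2 (border 'aa')
j=15 s[j]='a': π[15]=3 (border 'aaa')
j=16 s[j]='b': k: 3→2→1→0; π[16]=0 (border '')
j=17 s[j]='b': π[17]=0 (border '')
j=18 s[j]='a': π[18]=1 (border 'a')
j=19 s[j]='b': k: 1→0; π[19]=0 (border '')
j=20 s[j]='a': π[20]=1 (border 'a')
j=21 s[j]='a': π[21]=2 (border 'aa')
j=22 s[j]='a': π[22]=3 (border 'aaa')
j=23 s[j]='b': k: 3→2→1→0; π[23]=0 (border '')
j=24 s[j]='a': π[24]=1 (border 'a')
j=25 s[j]='a': π[25]=2 (border 'aa')
j=26 s[j]='b': k: 2→1→0; π[26]=0 (border '')
j=27 s[j]='b': π[27]=0 (border '')
j=28 s[j]='b': π[28]=0 (border '')
j=29 s[j]='a': π[29]=1 (border 'a')
j=30 s[j]='a': π[30]=2 (border 'aa')

[0, 1, 2, 3, 4, 0, 0, 0, 0, 0, 1, 2, 0, 1, 2, 3, 0, 0, 1, 0, 1, 2, 3, 0, 1, 2, 0, 0, 0, 1, 2]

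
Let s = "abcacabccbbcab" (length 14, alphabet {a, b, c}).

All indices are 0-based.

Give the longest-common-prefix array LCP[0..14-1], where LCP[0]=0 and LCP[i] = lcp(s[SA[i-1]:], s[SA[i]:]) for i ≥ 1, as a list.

[0, 2, 3, 1, 0, 1, 1, 3, 2, 0, 3, 2, 1, 1]

sorted suffixes:
  #0 SA[0]=12  'ab'
  #1 SA[1]=0  'abcacabccbbcab'
  #2 SA[2]=5  'abccbbcab'
  #3 SA[3]=3  'acabccbbcab'
  #4 SA[4]=13  'b'
  #5 SA[5]=9  'bbcab'
  #6 SA[6]=10  'bcab'
  #7 SA[7]=1  'bcacabccbbcab'
  #8 SA[8]=6  'bccbbcab'
  #9 SA[9]=11  'cab'
  #10 SA[10]=4  'cabccbbcab'
  #11 SA[11]=2  'cacabccbbcab'
  #12 SA[12]=8  'cbbcab'
  #13 SA[13]=7  'ccbbcab'

SA = [12, 0, 5, 3, 13, 9, 10, 1, 6, 11, 4, 2, 8, 7]
[i] adj suffixes → lcp
  [1] 12/0 → 2 ('ab')
  [2] 0/5 → 3 ('abc')
  [3] 5/3 → 1 ('a')
  [4] 3/13 → 0 ('')
  [5] 13/9 → 1 ('b')
  [6] 9/10 → 1 ('b')
  [7] 10/1 → 3 ('bca')
  [8] 1/6 → 2 ('bc')
  [9] 6/11 → 0 ('')
  [10] 11/4 → 3 ('cab')
  [11] 4/2 → 2 ('ca')
  [12] 2/8 → 1 ('c')
  [13] 8/7 → 1 ('c')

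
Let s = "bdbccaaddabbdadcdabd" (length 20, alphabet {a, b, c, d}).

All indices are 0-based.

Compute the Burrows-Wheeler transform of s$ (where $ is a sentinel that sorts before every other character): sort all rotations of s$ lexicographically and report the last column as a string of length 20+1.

dcdddaadab$cbdbdcbbaa

rank  rotation               last
    0  $bdbccaaddabbdadcdabd  d
    1  aaddabbdadcdabd$bdbcc  c
    2  abbdadcdabd$bdbccaadd  d
    3  abd$bdbccaaddabbdadcd  d
    4  adcdabd$bdbccaaddabbd  d
    5  addabbdadcdabd$bdbcca  a
    6  bbdadcdabd$bdbccaadda  a
    7  bccaaddabbdadcdabd$bd  d
    8  bd$bdbccaaddabbdadcda  a
    9  bdadcdabd$bdbccaaddab  b
   10  bdbccaaddabbdadcdabd$  $
   11  caaddabbdadcdabd$bdbc  c
   12  ccaaddabbdadcdabd$bdb  b
   13  cdabd$bdbccaaddabbdad  d
   14  d$bdbccaaddabbdadcdab  b
   15  dabbdadcdabd$bdbccaad  d
   16  dabd$bdbccaaddabbdadc  c
   17  dadcdabd$bdbccaaddabb  b
   18  dbccaaddabbdadcdabd$b  b
   19  dcdabd$bdbccaaddabbda  a
   20  ddabbdadcdabd$bdbccaa  a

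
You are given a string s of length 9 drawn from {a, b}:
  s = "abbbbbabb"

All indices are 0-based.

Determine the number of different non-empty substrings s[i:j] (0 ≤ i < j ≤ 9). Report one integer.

rank | idx | suffix
   0 |   6 | abb
   1 |   0 | abbbbbabb
   2 |   8 | b
   3 |   5 | babb
   4 |   7 | bb
   5 |   4 | bbabb
   6 |   3 | bbbabb
   7 |   2 | bbbbabb
   8 |   1 | bbbbbabb

SA = [6, 0, 8, 5, 7, 4, 3, 2, 1]
rank  pair      lcp
   1  s[6:],s[0:]  3  'abb'
   2  s[0:],s[8:]  0  ''
   3  s[8:],s[5:]  1  'b'
   4  s[5:],s[7:]  1  'b'
   5  s[7:],s[4:]  2  'bb'
   6  s[4:],s[3:]  2  'bb'
   7  s[3:],s[2:]  3  'bbb'
   8  s[2:],s[1:]  4  'bbbb'

n(n+1)/2 = 9·10/2 = 45
Σ LCP = 0 + 3 + 0 + 1 + 1 + 2 + 2 + 3 + 4 = 16
distinct = 45 − 16 = 29

29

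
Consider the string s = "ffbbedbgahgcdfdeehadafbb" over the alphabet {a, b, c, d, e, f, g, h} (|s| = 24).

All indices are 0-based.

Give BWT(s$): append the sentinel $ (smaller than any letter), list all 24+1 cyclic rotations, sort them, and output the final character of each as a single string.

bhdgbffbdgaefcbdeafd$bhea

rank  rotation                   last
    0  $ffbbedbgahgcdfdeehadafbb  b
    1  adafbb$ffbbedbgahgcdfdeeh  h
    2  afbb$ffbbedbgahgcdfdeehad  d
    3  ahgcdfdeehadafbb$ffbbedbg  g
    4  b$ffbbedbgahgcdfdeehadafb  b
    5  bb$ffbbedbgahgcdfdeehadaf  f
    6  bbedbgahgcdfdeehadafbb$ff  f
    7  bedbgahgcdfdeehadafbb$ffb  b
    8  bgahgcdfdeehadafbb$ffbbed  d
    9  cdfdeehadafbb$ffbbedbgahg  g
   10  dafbb$ffbbedbgahgcdfdeeha  a
   11  dbgahgcdfdeehadafbb$ffbbe  e
   12  deehadafbb$ffbbedbgahgcdf  f
   13  dfdeehadafbb$ffbbedbgahgc  c
   14  edbgahgcdfdeehadafbb$ffbb  b
   15  eehadafbb$ffbbedbgahgcdfd  d
   16  ehadafbb$ffbbedbgahgcdfde  e
   17  fbb$ffbbedbgahgcdfdeehada  a
   18  fbbedbgahgcdfdeehadafbb$f  f
   19  fdeehadafbb$ffbbedbgahgcd  d
   20  ffbbedbgahgcdfdeehadafbb$  $
   21  gahgcdfdeehadafbb$ffbbedb  b
   22  gcdfdeehadafbb$ffbbedbgah  h
   23  hadafbb$ffbbedbgahgcdfdee  e
   24  hgcdfdeehadafbb$ffbbedbga  a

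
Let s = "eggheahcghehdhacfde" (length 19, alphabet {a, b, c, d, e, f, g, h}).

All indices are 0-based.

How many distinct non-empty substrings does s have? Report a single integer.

175

rank→(start, suffix):
  0 → (14, 'acfde')
  1 → (5, 'ahcghehdhacfde')
  2 → (15, 'cfde')
  3 → (7, 'cghehdhacfde')
  4 → (17, 'de')
  5 → (12, 'dhacfde')
  6 → (18, 'e')
  7 → (4, 'eahcghehdhacfde')
  8 → (0, 'eggheahcghehdhacfde')
  9 → (10, 'ehdhacfde')
  10 → (16, 'fde')
  11 → (1, 'ggheahcghehdhacfde')
  12 → (2, 'gheahcghehdhacfde')
  13 → (8, 'ghehdhacfde')
  14 → (13, 'hacfde')
  15 → (6, 'hcghehdhacfde')
  16 → (11, 'hdhacfde')
  17 → (3, 'heahcghehdhacfde')
  18 → (9, 'hehdhacfde')

SA = [14, 5, 15, 7, 17, 12, 18, 4, 0, 10, 16, 1, 2, 8, 13, 6, 11, 3, 9]
rank  pair      lcp
   1  s[14:],s[5:]  1  'a'
   2  s[5:],s[15:]  0  ''
   3  s[15:],s[7:]  1  'c'
   4  s[7:],s[17:]  0  ''
   5  s[17:],s[12:]  1  'd'
   6  s[12:],s[18:]  0  ''
   7  s[18:],s[4:]  1  'e'
   8  s[4:],s[0:]  1  'e'
   9  s[0:],s[10:]  1  'e'
  10  s[10:],s[16:]  0  ''
  11  s[16:],s[1:]  0  ''
  12  s[1:],s[2:]  1  'g'
  13  s[2:],s[8:]  3  'ghe'
  14  s[8:],s[13:]  0  ''
  15  s[13:],s[6:]  1  'h'
  16  s[6:],s[11:]  1  'h'
  17  s[11:],s[3:]  1  'h'
  18  s[3:],s[9:]  2  'he'

n(n+1)/2 = 19·20/2 = 190
Σ LCP = 0 + 1 + 0 + 1 + 0 + 1 + 0 + 1 + 1 + 1 + 0 + 0 + 1 + 3 + 0 + 1 + 1 + 1 + 2 = 15
distinct = 190 − 15 = 175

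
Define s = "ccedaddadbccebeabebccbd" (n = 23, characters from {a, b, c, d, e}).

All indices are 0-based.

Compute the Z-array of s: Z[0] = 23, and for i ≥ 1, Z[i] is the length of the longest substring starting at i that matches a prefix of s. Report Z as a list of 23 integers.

Z[0]=23
i=1: i≥r, start 0; Z[1]=1 scan→box=[1,2)
i=2: i≥r, start 0; Z[2]=0
i=3: i≥r, start 0; Z[3]=0
i=4: i≥r, start 0; Z[4]=0
i=5: i≥r, start 0; Z[5]=0
i=6: i≥r, start 0; Z[6]=0
i=7: i≥r, start 0; Z[7]=0
i=8: i≥r, start 0; Z[8]=0
i=9: i≥r, start 0; Z[9]=0
i=10: i≥r, start 0; Z[10]=3 scan→box=[10,13)
i=11: min(r-i=2, Z[1]=1)=1; Z[11]=1
i=12: min(r-i=1, Z[2]=0)=0; Z[12]=0
i=13: i≥r, start 0; Z[13]=0
i=14: i≥r, start 0; Z[14]=0
i=15: i≥r, start 0; Z[15]=0
i=16: i≥r, start 0; Z[16]=0
i=17: i≥r, start 0; Z[17]=0
i=18: i≥r, start 0; Z[18]=0
i=19: i≥r, start 0; Z[19]=2 scan→box=[19,21)
i=20: min(r-i=1, Z[1]=1)=1; Z[20]=1
i=21: i≥r, start 0; Z[21]=0
i=22: i≥r, start 0; Z[22]=0

[23, 1, 0, 0, 0, 0, 0, 0, 0, 0, 3, 1, 0, 0, 0, 0, 0, 0, 0, 2, 1, 0, 0]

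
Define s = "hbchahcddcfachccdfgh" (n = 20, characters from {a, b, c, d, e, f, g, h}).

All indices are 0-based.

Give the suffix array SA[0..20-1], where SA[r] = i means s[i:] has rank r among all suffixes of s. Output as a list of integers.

rank | idx | suffix
   0 |  11 | achccdfgh
   1 |   4 | ahcddcfachccdfgh
   2 |   1 | bchahcddcfachccdfgh
   3 |  14 | ccdfgh
   4 |   6 | cddcfachccdfgh
   5 |  15 | cdfgh
   6 |   9 | cfachccdfgh
   7 |   2 | chahcddcfachccdfgh
   8 |  12 | chccdfgh
   9 |   8 | dcfachccdfgh
  10 |   7 | ddcfachccdfgh
  11 |  16 | dfgh
  12 |  10 | fachccdfgh
  13 |  17 | fgh
  14 |  18 | gh
  15 |  19 | h
  16 |   3 | hahcddcfachccdfgh
  17 |   0 | hbchahcddcfachccdfgh
  18 |  13 | hccdfgh
  19 |   5 | hcddcfachccdfgh

[11, 4, 1, 14, 6, 15, 9, 2, 12, 8, 7, 16, 10, 17, 18, 19, 3, 0, 13, 5]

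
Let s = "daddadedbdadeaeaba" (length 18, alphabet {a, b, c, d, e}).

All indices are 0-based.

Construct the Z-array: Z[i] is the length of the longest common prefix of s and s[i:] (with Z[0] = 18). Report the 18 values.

[18, 0, 1, 3, 0, 1, 0, 1, 0, 3, 0, 1, 0, 0, 0, 0, 0, 0]

Z[0]=18
i=1: fresh scan; Z[1]=0
i=2: fresh scan; Z[2]=1 extend→box=[2,3)
i=3: fresh scan; Z[3]=3 extend→box=[3,6)
i=4: min(r-i=2, Z[1]=0)=0; Z[4]=0
i=5: min(r-i=1, Z[2]=1)=1; Z[5]=1
i=6: fresh scan; Z[6]=0
i=7: fresh scan; Z[7]=1 extend→box=[7,8)
i=8: fresh scan; Z[8]=0
i=9: fresh scan; Z[9]=3 extend→box=[9,12)
i=10: min(r-i=2, Z[1]=0)=0; Z[10]=0
i=11: min(r-i=1, Z[2]=1)=1; Z[11]=1
i=12: fresh scan; Z[12]=0
i=13: fresh scan; Z[13]=0
i=14: fresh scan; Z[14]=0
i=15: fresh scan; Z[15]=0
i=16: fresh scan; Z[16]=0
i=17: fresh scan; Z[17]=0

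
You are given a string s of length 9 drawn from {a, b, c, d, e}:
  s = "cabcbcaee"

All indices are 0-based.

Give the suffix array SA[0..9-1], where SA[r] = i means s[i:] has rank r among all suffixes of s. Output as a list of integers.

[1, 6, 4, 2, 0, 5, 3, 8, 7]

rank→(start, suffix):
  0 → (1, 'abcbcaee')
  1 → (6, 'aee')
  2 → (4, 'bcaee')
  3 → (2, 'bcbcaee')
  4 → (0, 'cabcbcaee')
  5 → (5, 'caee')
  6 → (3, 'cbcaee')
  7 → (8, 'e')
  8 → (7, 'ee')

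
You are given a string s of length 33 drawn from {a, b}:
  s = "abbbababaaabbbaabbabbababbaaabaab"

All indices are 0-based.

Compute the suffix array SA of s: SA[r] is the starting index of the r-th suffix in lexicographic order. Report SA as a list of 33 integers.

rank→(start, suffix):
  0 → (26, 'aaabaab')
  1 → (8, 'aaabbbaabbabbababbaaabaab')
  2 → (30, 'aab')
  3 → (27, 'aabaab')
  4 → (14, 'aabbabbababbaaabaab')
  5 → (9, 'aabbbaabbabbababbaaabaab')
  6 → (31, 'ab')
  7 → (6, 'abaaabbbaabbabbababbaaabaab')
  8 → (28, 'abaab')
  9 → (4, 'ababaaabbbaabbabbababbaaabaab')
  10 → (21, 'ababbaaabaab')
  11 → (23, 'abbaaabaab')
  12 → (18, 'abbababbaaabaab')
  13 → (15, 'abbabbababbaaabaab')
  14 → (10, 'abbbaabbabbababbaaabaab')
  15 → (0, 'abbbababaaabbbaabbabbababbaaabaab')
  16 → (32, 'b')
  17 → (25, 'baaabaab')
  18 → (7, 'baaabbbaabbabbababbaaabaab')
  19 → (29, 'baab')
  20 → (13, 'baabbabbababbaaabaab')
  21 → (5, 'babaaabbbaabbabbababbaaabaab')
  22 → (3, 'bababaaabbbaabbabbababbaaabaab')
  23 → (20, 'bababbaaabaab')
  24 → (22, 'babbaaabaab')
  25 → (17, 'babbababbaaabaab')
  26 → (24, 'bbaaabaab')
  27 → (12, 'bbaabbabbababbaaabaab')
  28 → (2, 'bbababaaabbbaabbabbababbaaabaab')
  29 → (19, 'bbababbaaabaab')
  30 → (16, 'bbabbababbaaabaab')
  31 → (11, 'bbbaabbabbababbaaabaab')
  32 → (1, 'bbbababaaabbbaabbabbababbaaabaab')

[26, 8, 30, 27, 14, 9, 31, 6, 28, 4, 21, 23, 18, 15, 10, 0, 32, 25, 7, 29, 13, 5, 3, 20, 22, 17, 24, 12, 2, 19, 16, 11, 1]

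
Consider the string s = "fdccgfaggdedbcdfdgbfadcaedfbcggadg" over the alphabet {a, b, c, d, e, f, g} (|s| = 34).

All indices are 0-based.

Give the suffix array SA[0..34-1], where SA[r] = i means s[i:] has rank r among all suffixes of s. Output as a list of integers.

[20, 31, 23, 6, 12, 27, 18, 22, 2, 13, 3, 28, 11, 21, 1, 9, 25, 14, 32, 16, 10, 24, 19, 5, 26, 0, 15, 33, 30, 17, 8, 4, 29, 7]

rank→(start, suffix):
  0 → (20, 'adcaedfbcggadg')
  1 → (31, 'adg')
  2 → (23, 'aedfbcggadg')
  3 → (6, 'aggdedbcdfdgbfadcaedfbcggadg')
  4 → (12, 'bcdfdgbfadcaedfbcggadg')
  5 → (27, 'bcggadg')
  6 → (18, 'bfadcaedfbcggadg')
  7 → (22, 'caedfbcggadg')
  8 → (2, 'ccgfaggdedbcdfdgbfadcaedfbcggadg')
  9 → (13, 'cdfdgbfadcaedfbcggadg')
  10 → (3, 'cgfaggdedbcdfdgbfadcaedfbcggadg')
  11 → (28, 'cggadg')
  12 → (11, 'dbcdfdgbfadcaedfbcggadg')
  13 → (21, 'dcaedfbcggadg')
  14 → (1, 'dccgfaggdedbcdfdgbfadcaedfbcggadg')
  15 → (9, 'dedbcdfdgbfadcaedfbcggadg')
  16 → (25, 'dfbcggadg')
  17 → (14, 'dfdgbfadcaedfbcggadg')
  18 → (32, 'dg')
  19 → (16, 'dgbfadcaedfbcggadg')
  20 → (10, 'edbcdfdgbfadcaedfbcggadg')
  21 → (24, 'edfbcggadg')
  22 → (19, 'fadcaedfbcggadg')
  23 → (5, 'faggdedbcdfdgbfadcaedfbcggadg')
  24 → (26, 'fbcggadg')
  25 → (0, 'fdccgfaggdedbcdfdgbfadcaedfbcggadg')
  26 → (15, 'fdgbfadcaedfbcggadg')
  27 → (33, 'g')
  28 → (30, 'gadg')
  29 → (17, 'gbfadcaedfbcggadg')
  30 → (8, 'gdedbcdfdgbfadcaedfbcggadg')
  31 → (4, 'gfaggdedbcdfdgbfadcaedfbcggadg')
  32 → (29, 'ggadg')
  33 → (7, 'ggdedbcdfdgbfadcaedfbcggadg')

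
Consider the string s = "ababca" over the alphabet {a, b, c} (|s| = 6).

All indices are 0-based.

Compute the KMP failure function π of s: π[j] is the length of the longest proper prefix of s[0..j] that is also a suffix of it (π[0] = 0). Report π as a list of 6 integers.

[0, 0, 1, 2, 0, 1]

π[0] = 0
j=1 s[j]='b': π[1]=0 (border '')
j=2 s[j]='a': π[2]=1 (border 'a')
j=3 s[j]='b': π[3]=2 (border 'ab')
j=4 s[j]='c': k: 2→0; π[4]=0 (border '')
j=5 s[j]='a': π[5]=1 (border 'a')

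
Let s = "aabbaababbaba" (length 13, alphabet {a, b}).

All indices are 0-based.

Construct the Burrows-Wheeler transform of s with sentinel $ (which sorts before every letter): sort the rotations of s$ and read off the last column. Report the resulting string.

rank  rotation        last
    0  $aabbaababbaba  a
    1  a$aabbaababbab  b
    2  aababbaba$aabb  b
    3  aabbaababbaba$  $
    4  aba$aabbaababb  b
    5  ababbaba$aabba  a
    6  abbaababbaba$a  a
    7  abbaba$aabbaab  b
    8  ba$aabbaababba  a
    9  baababbaba$aab  b
   10  baba$aabbaabab  b
   11  babbaba$aabbaa  a
   12  bbaababbaba$aa  a
   13  bbaba$aabbaaba  a

abb$baababbaaa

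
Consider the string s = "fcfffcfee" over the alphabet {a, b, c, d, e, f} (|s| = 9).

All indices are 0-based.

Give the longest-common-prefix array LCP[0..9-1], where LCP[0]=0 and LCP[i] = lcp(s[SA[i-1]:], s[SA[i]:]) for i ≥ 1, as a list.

sorted suffixes:
  #0 SA[0]=5  'cfee'
  #1 SA[1]=1  'cfffcfee'
  #2 SA[2]=8  'e'
  #3 SA[3]=7  'ee'
  #4 SA[4]=4  'fcfee'
  #5 SA[5]=0  'fcfffcfee'
  #6 SA[6]=6  'fee'
  #7 SA[7]=3  'ffcfee'
  #8 SA[8]=2  'fffcfee'

SA = [5, 1, 8, 7, 4, 0, 6, 3, 2]
rank  pair      lcp
   1  s[5:],s[1:]  2  'cf'
   2  s[1:],s[8:]  0  ''
   3  s[8:],s[7:]  1  'e'
   4  s[7:],s[4:]  0  ''
   5  s[4:],s[0:]  3  'fcf'
   6  s[0:],s[6:]  1  'f'
   7  s[6:],s[3:]  1  'f'
   8  s[3:],s[2:]  2  'ff'

[0, 2, 0, 1, 0, 3, 1, 1, 2]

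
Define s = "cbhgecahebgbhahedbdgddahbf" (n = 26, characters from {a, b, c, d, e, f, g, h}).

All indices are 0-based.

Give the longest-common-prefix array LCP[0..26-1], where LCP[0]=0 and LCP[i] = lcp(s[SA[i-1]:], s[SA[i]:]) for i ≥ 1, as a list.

rank | idx | suffix
   0 |  22 | ahbf
   1 |   6 | ahebgbhahedbdgddahbf
   2 |  13 | ahedbdgddahbf
   3 |  17 | bdgddahbf
   4 |  24 | bf
   5 |   9 | bgbhahedbdgddahbf
   6 |  11 | bhahedbdgddahbf
   7 |   1 | bhgecahebgbhahedbdgddahbf
   8 |   5 | cahebgbhahedbdgddahbf
   9 |   0 | cbhgecahebgbhahedbdgddahbf
  10 |  21 | dahbf
  11 |  16 | dbdgddahbf
  12 |  20 | ddahbf
  13 |  18 | dgddahbf
  14 |   8 | ebgbhahedbdgddahbf
  15 |   4 | ecahebgbhahedbdgddahbf
  16 |  15 | edbdgddahbf
  17 |  25 | f
  18 |  10 | gbhahedbdgddahbf
  19 |  19 | gddahbf
  20 |   3 | gecahebgbhahedbdgddahbf
  21 |  12 | hahedbdgddahbf
  22 |  23 | hbf
  23 |   7 | hebgbhahedbdgddahbf
  24 |  14 | hedbdgddahbf
  25 |   2 | hgecahebgbhahedbdgddahbf

SA = [22, 6, 13, 17, 24, 9, 11, 1, 5, 0, 21, 16, 20, 18, 8, 4, 15, 25, 10, 19, 3, 12, 23, 7, 14, 2]
[i] adj suffixes → lcp
  [1] 22/6 → 2 ('ah')
  [2] 6/13 → 3 ('ahe')
  [3] 13/17 → 0 ('')
  [4] 17/24 → 1 ('b')
  [5] 24/9 → 1 ('b')
  [6] 9/11 → 1 ('b')
  [7] 11/1 → 2 ('bh')
  [8] 1/5 → 0 ('')
  [9] 5/0 → 1 ('c')
  [10] 0/21 → 0 ('')
  [11] 21/16 → 1 ('d')
  [12] 16/20 → 1 ('d')
  [13] 20/18 → 1 ('d')
  [14] 18/8 → 0 ('')
  [15] 8/4 → 1 ('e')
  [16] 4/15 → 1 ('e')
  [17] 15/25 → 0 ('')
  [18] 25/10 → 0 ('')
  [19] 10/19 → 1 ('g')
  [20] 19/3 → 1 ('g')
  [21] 3/12 → 0 ('')
  [22] 12/23 → 1 ('h')
  [23] 23/7 → 1 ('h')
  [24] 7/14 → 2 ('he')
  [25] 14/2 → 1 ('h')

[0, 2, 3, 0, 1, 1, 1, 2, 0, 1, 0, 1, 1, 1, 0, 1, 1, 0, 0, 1, 1, 0, 1, 1, 2, 1]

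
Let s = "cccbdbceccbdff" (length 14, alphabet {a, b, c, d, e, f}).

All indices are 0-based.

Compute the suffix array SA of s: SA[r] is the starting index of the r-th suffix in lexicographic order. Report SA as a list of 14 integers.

rank→(start, suffix):
  0 → (5, 'bceccbdff')
  1 → (3, 'bdbceccbdff')
  2 → (10, 'bdff')
  3 → (2, 'cbdbceccbdff')
  4 → (9, 'cbdff')
  5 → (1, 'ccbdbceccbdff')
  6 → (8, 'ccbdff')
  7 → (0, 'cccbdbceccbdff')
  8 → (6, 'ceccbdff')
  9 → (4, 'dbceccbdff')
  10 → (11, 'dff')
  11 → (7, 'eccbdff')
  12 → (13, 'f')
  13 → (12, 'ff')

[5, 3, 10, 2, 9, 1, 8, 0, 6, 4, 11, 7, 13, 12]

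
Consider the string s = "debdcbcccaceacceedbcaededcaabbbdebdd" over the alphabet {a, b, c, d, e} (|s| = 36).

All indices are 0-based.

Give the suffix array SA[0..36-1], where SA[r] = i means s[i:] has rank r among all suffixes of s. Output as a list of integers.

rank | idx | suffix
   0 |  26 | aabbbdebdd
   1 |  27 | abbbdebdd
   2 |  12 | acceedbcaededcaabbbdebdd
   3 |   9 | aceacceedbcaededcaabbbdebdd
   4 |  20 | aededcaabbbdebdd
   5 |  28 | bbbdebdd
   6 |  29 | bbdebdd
   7 |  18 | bcaededcaabbbdebdd
   8 |   5 | bcccaceacceedbcaededcaabbbdebdd
   9 |   2 | bdcbcccaceacceedbcaededcaabbbdebdd
  10 |  33 | bdd
  11 |  30 | bdebdd
  12 |  25 | caabbbdebdd
  13 |   8 | caceacceedbcaededcaabbbdebdd
  14 |  19 | caededcaabbbdebdd
  15 |   4 | cbcccaceacceedbcaededcaabbbdebdd
  16 |   7 | ccaceacceedbcaededcaabbbdebdd
  17 |   6 | cccaceacceedbcaededcaabbbdebdd
  18 |  13 | cceedbcaededcaabbbdebdd
  19 |  10 | ceacceedbcaededcaabbbdebdd
  20 |  14 | ceedbcaededcaabbbdebdd
  21 |  35 | d
  22 |  17 | dbcaededcaabbbdebdd
  23 |  24 | dcaabbbdebdd
  24 |   3 | dcbcccaceacceedbcaededcaabbbdebdd
  25 |  34 | dd
  26 |   0 | debdcbcccaceacceedbcaededcaabbbdebdd
  27 |  31 | debdd
  28 |  22 | dedcaabbbdebdd
  29 |  11 | eacceedbcaededcaabbbdebdd
  30 |   1 | ebdcbcccaceacceedbcaededcaabbbdebdd
  31 |  32 | ebdd
  32 |  16 | edbcaededcaabbbdebdd
  33 |  23 | edcaabbbdebdd
  34 |  21 | ededcaabbbdebdd
  35 |  15 | eedbcaededcaabbbdebdd

[26, 27, 12, 9, 20, 28, 29, 18, 5, 2, 33, 30, 25, 8, 19, 4, 7, 6, 13, 10, 14, 35, 17, 24, 3, 34, 0, 31, 22, 11, 1, 32, 16, 23, 21, 15]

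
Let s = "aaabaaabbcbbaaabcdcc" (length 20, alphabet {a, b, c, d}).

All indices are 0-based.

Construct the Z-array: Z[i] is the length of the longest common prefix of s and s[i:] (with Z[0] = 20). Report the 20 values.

[20, 2, 1, 0, 4, 2, 1, 0, 0, 0, 0, 0, 4, 2, 1, 0, 0, 0, 0, 0]

Z[0]=20
i=1: fresh scan; Z[1]=2 scan→box=[1,3)
i=2: min(r-i=1, Z[1]=2)=1; Z[2]=1
i=3: fresh scan; Z[3]=0
i=4: fresh scan; Z[4]=4 scan→box=[4,8)
i=5: min(r-i=3, Z[1]=2)=2; Z[5]=2
i=6: min(r-i=2, Z[2]=1)=1; Z[6]=1
i=7: min(r-i=1, Z[3]=0)=0; Z[7]=0
i=8: fresh scan; Z[8]=0
i=9: fresh scan; Z[9]=0
i=10: fresh scan; Z[10]=0
i=11: fresh scan; Z[11]=0
i=12: fresh scan; Z[12]=4 scan→box=[12,16)
i=13: min(r-i=3, Z[1]=2)=2; Z[13]=2
i=14: min(r-i=2, Z[2]=1)=1; Z[14]=1
i=15: min(r-i=1, Z[3]=0)=0; Z[15]=0
i=16: fresh scan; Z[16]=0
i=17: fresh scan; Z[17]=0
i=18: fresh scan; Z[18]=0
i=19: fresh scan; Z[19]=0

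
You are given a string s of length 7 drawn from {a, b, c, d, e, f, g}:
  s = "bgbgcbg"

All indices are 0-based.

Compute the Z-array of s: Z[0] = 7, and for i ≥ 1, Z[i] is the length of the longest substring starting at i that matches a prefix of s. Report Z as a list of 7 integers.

Z[0]=7
i=1: outside box; Z[1]=0
i=2: outside box; Z[2]=2 extend→box=[2,4)
i=3: min(r-i=1, Z[1]=0)=0; Z[3]=0
i=4: outside box; Z[4]=0
i=5: outside box; Z[5]=2 extend→box=[5,7)
i=6: min(r-i=1, Z[1]=0)=0; Z[6]=0

[7, 0, 2, 0, 0, 2, 0]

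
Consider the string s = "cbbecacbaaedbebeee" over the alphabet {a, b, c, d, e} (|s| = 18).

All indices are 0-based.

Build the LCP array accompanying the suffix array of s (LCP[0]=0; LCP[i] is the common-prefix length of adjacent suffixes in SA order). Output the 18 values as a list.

[0, 1, 1, 0, 1, 1, 2, 2, 0, 1, 2, 0, 0, 1, 1, 1, 1, 2]

sorted suffixes:
  #0 SA[0]=8  'aaedbebeee'
  #1 SA[1]=5  'acbaaedbebeee'
  #2 SA[2]=9  'aedbebeee'
  #3 SA[3]=7  'baaedbebeee'
  #4 SA[4]=1  'bbecacbaaedbebeee'
  #5 SA[5]=12  'bebeee'
  #6 SA[6]=2  'becacbaaedbebeee'
  #7 SA[7]=14  'beee'
  #8 SA[8]=4  'cacbaaedbebeee'
  #9 SA[9]=6  'cbaaedbebeee'
  #10 SA[10]=0  'cbbecacbaaedbebeee'
  #11 SA[11]=11  'dbebeee'
  #12 SA[12]=17  'e'
  #13 SA[13]=13  'ebeee'
  #14 SA[14]=3  'ecacbaaedbebeee'
  #15 SA[15]=10  'edbebeee'
  #16 SA[16]=16  'ee'
  #17 SA[17]=15  'eee'

SA = [8, 5, 9, 7, 1, 12, 2, 14, 4, 6, 0, 11, 17, 13, 3, 10, 16, 15]
i: (SA[i-1],SA[i]) lcp shared
  1: (8,5) 1 'a'
  2: (5,9) 1 'a'
  3: (9,7) 0 ''
  4: (7,1) 1 'b'
  5: (1,12) 1 'b'
  6: (12,2) 2 'be'
  7: (2,14) 2 'be'
  8: (14,4) 0 ''
  9: (4,6) 1 'c'
  10: (6,0) 2 'cb'
  11: (0,11) 0 ''
  12: (11,17) 0 ''
  13: (17,13) 1 'e'
  14: (13,3) 1 'e'
  15: (3,10) 1 'e'
  16: (10,16) 1 'e'
  17: (16,15) 2 'ee'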